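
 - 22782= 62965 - 85747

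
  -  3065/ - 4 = 766+1/4 = 766.25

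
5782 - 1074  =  4708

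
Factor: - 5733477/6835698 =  - 2^( - 1 )*103^ ( - 1) * 131^1*1229^( - 1 ) * 1621^1= - 212351/253174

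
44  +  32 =76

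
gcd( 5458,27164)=2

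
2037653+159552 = 2197205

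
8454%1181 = 187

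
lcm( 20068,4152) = 120408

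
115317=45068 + 70249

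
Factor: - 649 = -11^1 * 59^1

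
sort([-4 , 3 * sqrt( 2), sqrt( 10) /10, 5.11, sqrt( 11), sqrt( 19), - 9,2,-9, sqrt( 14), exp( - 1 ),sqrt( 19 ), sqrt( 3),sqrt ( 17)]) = [-9, - 9, -4,sqrt( 10 ) /10, exp( - 1),sqrt ( 3 ),2,sqrt( 11) , sqrt( 14), sqrt( 17),3  *sqrt(2 ),sqrt(19), sqrt( 19),5.11 ] 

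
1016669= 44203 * 23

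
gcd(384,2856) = 24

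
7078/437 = 16 + 86/437= 16.20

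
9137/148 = 9137/148  =  61.74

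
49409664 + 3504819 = 52914483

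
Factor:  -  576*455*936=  - 2^9 *3^4* 5^1 * 7^1*13^2 = -  245306880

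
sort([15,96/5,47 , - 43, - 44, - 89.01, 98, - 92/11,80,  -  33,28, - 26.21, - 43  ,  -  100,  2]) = [ - 100, - 89.01, - 44, - 43, - 43, - 33, - 26.21, - 92/11, 2,15,96/5,28, 47, 80,98]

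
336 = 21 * 16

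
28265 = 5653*5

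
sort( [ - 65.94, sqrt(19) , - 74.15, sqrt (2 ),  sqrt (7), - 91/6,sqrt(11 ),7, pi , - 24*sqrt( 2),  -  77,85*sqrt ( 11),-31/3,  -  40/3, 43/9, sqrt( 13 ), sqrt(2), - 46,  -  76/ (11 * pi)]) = [ - 77,- 74.15, - 65.94,  -  46,-24 *sqrt( 2), - 91/6,- 40/3,  -  31/3, - 76/(11*pi), sqrt ( 2), sqrt(2 ), sqrt(7 ),pi, sqrt (11 ),sqrt( 13) , sqrt(19), 43/9,7 , 85*sqrt ( 11 )]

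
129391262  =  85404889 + 43986373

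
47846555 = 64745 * 739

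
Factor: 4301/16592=2^( - 4)*11^1*23^1*61^(-1 ) = 253/976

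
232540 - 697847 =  - 465307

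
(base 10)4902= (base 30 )5DC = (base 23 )963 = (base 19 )db0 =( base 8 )11446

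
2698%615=238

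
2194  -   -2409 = 4603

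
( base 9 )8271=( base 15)1BDD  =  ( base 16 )17aa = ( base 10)6058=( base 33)5IJ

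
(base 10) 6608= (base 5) 202413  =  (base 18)1272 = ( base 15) 1E58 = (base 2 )1100111010000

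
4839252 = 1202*4026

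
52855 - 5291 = 47564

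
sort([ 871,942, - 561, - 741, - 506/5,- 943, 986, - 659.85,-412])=[ - 943,  -  741 ,  -  659.85, - 561, - 412,  -  506/5,871, 942, 986]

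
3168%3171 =3168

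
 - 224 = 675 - 899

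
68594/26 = 2638 + 3/13 = 2638.23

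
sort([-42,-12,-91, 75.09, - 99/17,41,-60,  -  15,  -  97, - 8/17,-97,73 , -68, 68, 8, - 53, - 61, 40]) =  [ -97, - 97,-91,-68,  -  61, - 60, - 53,- 42, -15, - 12, - 99/17 ,- 8/17, 8,  40,41, 68, 73,75.09]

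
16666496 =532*31328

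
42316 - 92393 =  - 50077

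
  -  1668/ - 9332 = 417/2333 =0.18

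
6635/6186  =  6635/6186=1.07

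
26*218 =5668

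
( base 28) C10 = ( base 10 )9436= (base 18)1B24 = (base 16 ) 24dc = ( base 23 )HJ6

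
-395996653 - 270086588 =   -  666083241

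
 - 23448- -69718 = 46270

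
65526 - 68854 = - 3328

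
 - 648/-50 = 12 + 24/25  =  12.96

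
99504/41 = 99504/41  =  2426.93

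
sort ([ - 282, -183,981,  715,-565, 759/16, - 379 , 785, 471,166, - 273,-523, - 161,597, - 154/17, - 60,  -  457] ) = [-565, - 523, - 457, - 379, - 282, -273, - 183,  -  161,  -  60, -154/17,759/16, 166,471,597 , 715, 785,981]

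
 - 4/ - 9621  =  4/9621 = 0.00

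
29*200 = 5800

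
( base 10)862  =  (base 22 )1h4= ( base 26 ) 174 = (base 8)1536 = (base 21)1K1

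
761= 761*1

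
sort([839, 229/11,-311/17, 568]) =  [-311/17,229/11, 568,839 ]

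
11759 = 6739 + 5020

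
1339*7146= 9568494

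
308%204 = 104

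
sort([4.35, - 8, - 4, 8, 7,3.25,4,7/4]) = [ - 8,-4, 7/4,3.25, 4, 4.35, 7,8 ]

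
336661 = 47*7163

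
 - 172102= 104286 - 276388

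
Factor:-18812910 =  - 2^1*3^1 * 5^1*131^1*4787^1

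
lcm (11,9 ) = 99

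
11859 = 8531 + 3328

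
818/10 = 409/5 = 81.80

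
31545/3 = 10515 = 10515.00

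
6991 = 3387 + 3604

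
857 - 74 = 783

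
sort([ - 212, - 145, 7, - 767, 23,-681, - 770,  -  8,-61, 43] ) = [ - 770, - 767, - 681, - 212, - 145,-61, - 8, 7, 23, 43]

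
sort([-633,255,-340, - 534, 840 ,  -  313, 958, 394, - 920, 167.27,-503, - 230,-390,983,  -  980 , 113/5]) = [-980,  -  920, - 633, - 534,-503, - 390,-340 , - 313 , - 230,  113/5,167.27, 255, 394,  840, 958,983]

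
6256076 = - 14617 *( - 428)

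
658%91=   21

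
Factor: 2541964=2^2*181^1*3511^1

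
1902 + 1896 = 3798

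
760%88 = 56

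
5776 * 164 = 947264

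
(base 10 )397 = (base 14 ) 205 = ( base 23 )H6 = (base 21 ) ij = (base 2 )110001101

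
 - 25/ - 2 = 25/2 = 12.50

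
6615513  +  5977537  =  12593050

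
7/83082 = 7/83082 = 0.00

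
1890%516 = 342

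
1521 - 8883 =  - 7362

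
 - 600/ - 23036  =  150/5759 = 0.03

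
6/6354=1/1059=0.00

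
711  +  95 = 806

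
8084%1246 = 608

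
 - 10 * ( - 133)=1330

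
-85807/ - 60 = 85807/60 = 1430.12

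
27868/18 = 13934/9 = 1548.22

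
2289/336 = 6 + 13/16 = 6.81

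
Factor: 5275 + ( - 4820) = 455 = 5^1*7^1*13^1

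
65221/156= 5017/12  =  418.08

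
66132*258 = 17062056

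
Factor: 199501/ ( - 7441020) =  -2^ ( - 2 )*3^( - 2 )*5^( - 1)*67^( - 1 )*617^( - 1 )*199501^1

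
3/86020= 3/86020= 0.00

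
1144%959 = 185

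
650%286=78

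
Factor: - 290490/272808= -2^(-2) * 3^( - 3 ) *5^1*23^1=-  115/108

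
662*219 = 144978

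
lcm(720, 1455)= 69840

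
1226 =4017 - 2791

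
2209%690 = 139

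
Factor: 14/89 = 2^1 * 7^1 * 89^( - 1)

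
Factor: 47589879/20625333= 281^1*347^( - 1 )*19813^ ( - 1)*56453^1 = 15863293/6875111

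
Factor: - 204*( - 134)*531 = 2^3*3^3 * 17^1 * 59^1 * 67^1= 14515416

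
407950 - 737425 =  - 329475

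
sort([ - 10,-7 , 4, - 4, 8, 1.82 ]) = [ - 10, - 7,-4, 1.82, 4, 8] 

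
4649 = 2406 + 2243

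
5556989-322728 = 5234261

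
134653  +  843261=977914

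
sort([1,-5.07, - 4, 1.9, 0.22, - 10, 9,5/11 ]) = [-10,-5.07, -4  ,  0.22, 5/11, 1, 1.9,9]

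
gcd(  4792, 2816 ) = 8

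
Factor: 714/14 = 3^1*17^1 = 51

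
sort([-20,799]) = [-20,799]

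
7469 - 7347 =122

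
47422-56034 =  - 8612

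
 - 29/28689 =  - 1+ 28660/28689 = -0.00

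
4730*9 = 42570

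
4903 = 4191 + 712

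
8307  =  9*923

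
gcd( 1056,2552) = 88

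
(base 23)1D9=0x345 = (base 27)140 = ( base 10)837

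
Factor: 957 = 3^1*11^1*29^1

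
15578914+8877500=24456414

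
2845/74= 38+ 33/74 = 38.45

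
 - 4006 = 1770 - 5776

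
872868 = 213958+658910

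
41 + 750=791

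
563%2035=563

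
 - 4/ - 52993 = 4/52993 = 0.00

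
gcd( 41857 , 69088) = 1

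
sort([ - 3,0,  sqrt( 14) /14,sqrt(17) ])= [ - 3,0,sqrt( 14)/14, sqrt( 17)]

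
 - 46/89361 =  - 46/89361=   - 0.00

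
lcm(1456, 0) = 0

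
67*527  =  35309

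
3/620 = 3/620 = 0.00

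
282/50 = 5 + 16/25 = 5.64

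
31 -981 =-950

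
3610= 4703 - 1093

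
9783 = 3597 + 6186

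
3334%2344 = 990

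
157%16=13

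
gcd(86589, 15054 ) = 3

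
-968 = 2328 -3296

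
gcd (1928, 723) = 241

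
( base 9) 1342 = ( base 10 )1010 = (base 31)11i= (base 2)1111110010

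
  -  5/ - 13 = 5/13 = 0.38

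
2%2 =0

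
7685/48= 7685/48 = 160.10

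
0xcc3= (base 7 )12345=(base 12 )1a83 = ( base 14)1295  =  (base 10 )3267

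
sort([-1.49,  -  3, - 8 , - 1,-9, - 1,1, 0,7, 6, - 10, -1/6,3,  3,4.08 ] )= [ -10, - 9, - 8, - 3,  -  1.49, - 1, -1,-1/6, 0,1,3,3,4.08,6,7]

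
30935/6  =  5155 + 5/6 =5155.83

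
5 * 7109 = 35545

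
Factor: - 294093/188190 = - 797/510 =-2^( - 1)*3^( - 1)*5^( - 1 ) * 17^( - 1)*797^1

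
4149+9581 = 13730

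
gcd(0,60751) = 60751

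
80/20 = 4  =  4.00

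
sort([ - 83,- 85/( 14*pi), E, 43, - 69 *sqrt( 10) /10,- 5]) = [ - 83,-69*  sqrt( 10 )/10 , - 5 , - 85/( 14*pi),E,43 ] 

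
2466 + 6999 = 9465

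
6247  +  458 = 6705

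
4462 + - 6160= - 1698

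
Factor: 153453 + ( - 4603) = 148850 =2^1*5^2*13^1*229^1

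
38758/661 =38758/661 = 58.64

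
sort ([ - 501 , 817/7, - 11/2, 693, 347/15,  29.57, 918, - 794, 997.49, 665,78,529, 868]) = [  -  794 ,-501,-11/2, 347/15,29.57,78, 817/7, 529,665, 693, 868, 918, 997.49] 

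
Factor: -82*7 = -2^1 * 7^1 * 41^1 = -574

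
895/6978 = 895/6978 = 0.13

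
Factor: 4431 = 3^1*7^1*211^1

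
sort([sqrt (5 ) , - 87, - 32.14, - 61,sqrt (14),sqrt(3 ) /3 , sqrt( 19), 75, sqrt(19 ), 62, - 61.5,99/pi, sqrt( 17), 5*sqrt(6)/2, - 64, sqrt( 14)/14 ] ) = [  -  87,  -  64,-61.5, - 61,-32.14, sqrt ( 14 ) /14,sqrt (3)/3, sqrt(5 ), sqrt( 14 ),sqrt (17 ),sqrt( 19 ), sqrt( 19 ), 5*sqrt( 6 ) /2,99/pi, 62, 75 ] 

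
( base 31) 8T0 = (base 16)218B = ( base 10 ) 8587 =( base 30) 9g7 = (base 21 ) J9J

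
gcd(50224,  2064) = 688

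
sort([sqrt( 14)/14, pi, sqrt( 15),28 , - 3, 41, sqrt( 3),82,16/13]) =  [ - 3 , sqrt( 14 ) /14, 16/13, sqrt(3 ),pi, sqrt( 15),28 , 41, 82]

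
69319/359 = 69319/359 = 193.09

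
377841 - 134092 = 243749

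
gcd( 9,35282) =1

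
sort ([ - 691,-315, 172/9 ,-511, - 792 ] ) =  [ - 792 , - 691 , - 511,-315,172/9 ] 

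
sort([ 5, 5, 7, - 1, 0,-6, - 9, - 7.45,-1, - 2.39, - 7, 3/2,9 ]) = [ - 9,-7.45, -7, - 6, - 2.39, - 1, - 1, 0,3/2,5, 5 , 7,  9 ]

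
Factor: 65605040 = 2^4*5^1*17^1*48239^1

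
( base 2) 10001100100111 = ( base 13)4133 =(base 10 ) 8999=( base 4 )2030213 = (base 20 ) 129J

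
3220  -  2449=771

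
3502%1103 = 193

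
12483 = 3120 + 9363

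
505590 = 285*1774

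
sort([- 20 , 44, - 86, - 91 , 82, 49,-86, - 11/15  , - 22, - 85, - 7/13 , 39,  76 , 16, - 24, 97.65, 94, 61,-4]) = [ - 91 ,- 86, - 86, - 85, - 24, - 22 , - 20, - 4, - 11/15, - 7/13, 16,  39, 44, 49 , 61, 76, 82, 94, 97.65 ]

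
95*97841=9294895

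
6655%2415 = 1825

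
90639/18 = 5035  +  1/2 = 5035.50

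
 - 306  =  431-737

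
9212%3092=3028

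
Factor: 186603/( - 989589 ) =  - 62201/329863 =- 62201^1 *329863^(-1 ) 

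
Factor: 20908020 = 2^2*3^1 * 5^1*7^1*67^1*743^1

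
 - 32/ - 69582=16/34791=0.00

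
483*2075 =1002225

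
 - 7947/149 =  - 7947/149 =-53.34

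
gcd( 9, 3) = 3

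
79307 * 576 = 45680832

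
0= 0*75076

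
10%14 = 10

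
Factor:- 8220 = - 2^2*3^1*5^1*137^1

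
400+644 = 1044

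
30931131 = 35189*879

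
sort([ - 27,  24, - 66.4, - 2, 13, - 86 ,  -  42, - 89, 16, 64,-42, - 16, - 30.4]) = [ - 89,- 86, - 66.4,-42,-42, - 30.4, - 27, - 16, - 2, 13, 16,24, 64]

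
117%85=32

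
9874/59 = 9874/59 = 167.36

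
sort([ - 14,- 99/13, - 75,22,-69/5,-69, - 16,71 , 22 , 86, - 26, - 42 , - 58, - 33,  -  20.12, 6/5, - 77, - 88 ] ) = [-88,-77,-75 ,-69,  -  58, - 42 ,-33,-26, - 20.12,- 16,-14,-69/5 ,  -  99/13,  6/5,22 , 22,71,86]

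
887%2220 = 887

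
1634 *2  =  3268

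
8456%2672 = 440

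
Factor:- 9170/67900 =-2^(-1)*5^( - 1)*97^( - 1)*131^1 = - 131/970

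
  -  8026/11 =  - 8026/11 = - 729.64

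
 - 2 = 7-9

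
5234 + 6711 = 11945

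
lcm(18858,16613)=697746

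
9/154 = 9/154 = 0.06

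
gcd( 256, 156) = 4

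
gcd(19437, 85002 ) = 93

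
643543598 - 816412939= -172869341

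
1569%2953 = 1569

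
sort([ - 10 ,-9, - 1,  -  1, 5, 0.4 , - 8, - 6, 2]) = [-10  , - 9, - 8, - 6, - 1, - 1 , 0.4,2,5] 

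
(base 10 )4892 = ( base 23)95g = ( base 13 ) 22c4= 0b1001100011100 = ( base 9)6635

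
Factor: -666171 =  - 3^3*11^1*2243^1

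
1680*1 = 1680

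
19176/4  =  4794 = 4794.00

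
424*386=163664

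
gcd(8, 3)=1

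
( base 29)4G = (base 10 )132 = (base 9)156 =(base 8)204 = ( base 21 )66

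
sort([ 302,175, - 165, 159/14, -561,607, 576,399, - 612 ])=[ - 612 , - 561, - 165,159/14,175 , 302,399,576, 607 ]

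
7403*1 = 7403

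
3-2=1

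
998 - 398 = 600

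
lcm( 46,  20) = 460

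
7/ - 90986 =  - 1 + 12997/12998 = - 0.00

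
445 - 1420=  - 975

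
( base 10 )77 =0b1001101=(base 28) 2L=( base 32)2D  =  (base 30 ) 2H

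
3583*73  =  261559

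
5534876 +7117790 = 12652666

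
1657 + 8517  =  10174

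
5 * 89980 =449900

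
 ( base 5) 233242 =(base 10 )8572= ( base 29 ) a5h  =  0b10000101111100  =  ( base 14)31a4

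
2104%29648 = 2104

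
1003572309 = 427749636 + 575822673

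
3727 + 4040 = 7767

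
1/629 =1/629=0.00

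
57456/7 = 8208 = 8208.00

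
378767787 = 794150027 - 415382240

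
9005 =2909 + 6096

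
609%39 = 24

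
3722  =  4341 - 619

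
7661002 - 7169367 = 491635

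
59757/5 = 11951+2/5=11951.40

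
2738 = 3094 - 356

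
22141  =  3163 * 7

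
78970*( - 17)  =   - 1342490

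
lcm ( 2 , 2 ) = 2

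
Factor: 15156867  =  3^1 * 11^1*71^1*6469^1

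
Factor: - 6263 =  - 6263^1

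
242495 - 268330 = -25835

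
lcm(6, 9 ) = 18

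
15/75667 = 15/75667 = 0.00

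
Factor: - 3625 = -5^3*29^1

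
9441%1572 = 9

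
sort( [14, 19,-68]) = [-68, 14, 19 ] 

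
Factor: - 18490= - 2^1*5^1*43^2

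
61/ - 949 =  - 61/949 = -  0.06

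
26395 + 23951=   50346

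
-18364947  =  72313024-90677971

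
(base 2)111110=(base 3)2022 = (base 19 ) 35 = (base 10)62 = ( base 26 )2a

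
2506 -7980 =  -5474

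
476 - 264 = 212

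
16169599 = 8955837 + 7213762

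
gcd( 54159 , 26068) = 7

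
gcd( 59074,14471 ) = 1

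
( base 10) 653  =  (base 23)159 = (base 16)28D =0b1010001101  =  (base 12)465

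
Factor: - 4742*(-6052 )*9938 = 2^4*17^1*89^1*2371^1*4969^1= 285206527792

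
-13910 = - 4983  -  8927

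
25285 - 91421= - 66136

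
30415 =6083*5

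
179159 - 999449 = -820290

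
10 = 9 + 1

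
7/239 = 7/239 = 0.03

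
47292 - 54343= - 7051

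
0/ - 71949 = 0/1 =-  0.00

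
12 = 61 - 49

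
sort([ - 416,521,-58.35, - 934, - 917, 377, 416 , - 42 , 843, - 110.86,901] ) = [ - 934, - 917, - 416, - 110.86, - 58.35, - 42 , 377,416, 521,  843,901 ]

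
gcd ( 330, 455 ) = 5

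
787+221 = 1008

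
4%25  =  4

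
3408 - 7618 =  - 4210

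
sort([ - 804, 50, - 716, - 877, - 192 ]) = [ - 877, - 804, - 716, - 192,50] 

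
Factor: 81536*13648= 1112803328 = 2^11*7^2 * 13^1*853^1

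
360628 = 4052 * 89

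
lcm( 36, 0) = 0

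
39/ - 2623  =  -39/2623  =  -  0.01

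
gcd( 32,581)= 1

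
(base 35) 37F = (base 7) 14321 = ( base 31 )42t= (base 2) 111101011111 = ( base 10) 3935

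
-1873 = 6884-8757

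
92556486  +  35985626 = 128542112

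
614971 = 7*87853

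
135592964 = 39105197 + 96487767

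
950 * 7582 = 7202900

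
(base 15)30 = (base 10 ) 45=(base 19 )27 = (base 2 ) 101101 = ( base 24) 1l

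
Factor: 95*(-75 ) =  - 3^1 * 5^3*19^1 = - 7125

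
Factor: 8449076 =2^2*191^1*11059^1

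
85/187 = 5/11= 0.45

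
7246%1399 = 251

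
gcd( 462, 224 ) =14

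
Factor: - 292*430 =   -  2^3*5^1*43^1*73^1=- 125560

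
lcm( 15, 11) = 165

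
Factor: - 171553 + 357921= 2^11*7^1*13^1 = 186368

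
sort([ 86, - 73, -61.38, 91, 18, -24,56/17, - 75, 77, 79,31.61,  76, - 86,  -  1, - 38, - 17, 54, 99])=[-86, - 75,-73,-61.38,-38,-24, - 17, - 1,56/17, 18, 31.61, 54,  76,77, 79, 86, 91, 99 ]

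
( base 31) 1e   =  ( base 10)45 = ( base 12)39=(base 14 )33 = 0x2D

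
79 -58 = 21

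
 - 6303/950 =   -  6303/950 = - 6.63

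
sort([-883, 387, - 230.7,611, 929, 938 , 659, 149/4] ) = [ - 883,-230.7, 149/4, 387,611, 659, 929,  938] 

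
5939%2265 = 1409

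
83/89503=83/89503 = 0.00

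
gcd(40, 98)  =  2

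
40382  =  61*662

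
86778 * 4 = 347112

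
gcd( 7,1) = 1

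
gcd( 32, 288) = 32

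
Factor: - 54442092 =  -2^2* 3^1 *17^1 * 103^1 *2591^1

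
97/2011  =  97/2011 = 0.05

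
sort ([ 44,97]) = [ 44,97]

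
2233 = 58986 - 56753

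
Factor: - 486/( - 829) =2^1*3^5 *829^( - 1 )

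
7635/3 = 2545 = 2545.00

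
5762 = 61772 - 56010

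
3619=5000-1381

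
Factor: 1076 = 2^2 * 269^1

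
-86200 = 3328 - 89528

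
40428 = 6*6738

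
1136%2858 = 1136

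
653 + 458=1111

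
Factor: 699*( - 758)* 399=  - 2^1*3^2 * 7^1*19^1*233^1*379^1 = - 211406958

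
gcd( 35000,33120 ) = 40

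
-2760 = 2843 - 5603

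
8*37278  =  298224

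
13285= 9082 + 4203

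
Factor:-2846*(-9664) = 2^7 * 151^1*1423^1 = 27503744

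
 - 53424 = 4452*(- 12) 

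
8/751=8/751 = 0.01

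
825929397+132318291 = 958247688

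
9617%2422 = 2351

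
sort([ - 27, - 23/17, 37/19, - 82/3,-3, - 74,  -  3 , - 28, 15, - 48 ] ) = [ - 74, - 48, - 28, - 82/3, - 27, - 3,-3,-23/17, 37/19 , 15] 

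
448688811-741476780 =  - 292787969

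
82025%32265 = 17495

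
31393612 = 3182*9866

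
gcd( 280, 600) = 40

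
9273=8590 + 683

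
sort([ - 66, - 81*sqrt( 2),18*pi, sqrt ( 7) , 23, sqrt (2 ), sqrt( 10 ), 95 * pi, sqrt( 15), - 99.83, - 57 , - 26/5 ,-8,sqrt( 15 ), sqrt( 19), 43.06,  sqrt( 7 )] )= [ -81 * sqrt( 2 ), - 99.83,-66, - 57, - 8, - 26/5, sqrt(2 ),  sqrt( 7),sqrt(7), sqrt( 10 ) , sqrt( 15), sqrt (15), sqrt(19 ) , 23,43.06, 18*pi,95*pi ] 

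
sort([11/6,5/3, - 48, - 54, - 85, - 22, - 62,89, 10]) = [-85, - 62  , - 54, - 48 , - 22,5/3,11/6, 10, 89]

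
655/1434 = 655/1434 = 0.46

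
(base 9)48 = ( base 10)44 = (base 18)28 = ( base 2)101100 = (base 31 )1D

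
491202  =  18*27289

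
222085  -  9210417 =  -  8988332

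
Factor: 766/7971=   2^1*3^( - 1)*383^1*2657^( - 1) 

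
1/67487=1/67487  =  0.00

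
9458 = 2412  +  7046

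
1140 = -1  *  ( - 1140)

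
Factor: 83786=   2^1*41893^1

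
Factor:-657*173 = - 3^2*73^1*173^1 = - 113661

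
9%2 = 1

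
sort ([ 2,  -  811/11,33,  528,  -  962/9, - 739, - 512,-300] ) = [  -  739, - 512, - 300,  -  962/9, - 811/11, 2,  33 , 528 ] 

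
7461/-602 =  - 13 + 365/602 = - 12.39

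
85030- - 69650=154680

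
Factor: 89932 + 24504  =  2^2 * 7^1*61^1*67^1 = 114436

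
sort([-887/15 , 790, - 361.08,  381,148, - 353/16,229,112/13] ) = [-361.08, - 887/15,-353/16, 112/13, 148, 229, 381, 790]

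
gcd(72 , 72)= 72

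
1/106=1/106 = 0.01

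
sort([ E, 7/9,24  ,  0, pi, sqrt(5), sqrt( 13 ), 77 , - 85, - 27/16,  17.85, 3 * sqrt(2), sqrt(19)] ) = [ - 85, - 27/16, 0, 7/9,sqrt (5), E, pi, sqrt( 13), 3  *sqrt( 2 ), sqrt( 19 ),17.85, 24,  77]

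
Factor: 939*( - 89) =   -  3^1*89^1*313^1 = - 83571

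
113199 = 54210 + 58989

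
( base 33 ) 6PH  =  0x1CD0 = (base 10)7376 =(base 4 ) 1303100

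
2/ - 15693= - 2/15693 = - 0.00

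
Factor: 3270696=2^3 * 3^1*11^1*13^1*953^1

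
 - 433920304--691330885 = 257410581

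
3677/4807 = 3677/4807 =0.76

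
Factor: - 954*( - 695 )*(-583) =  - 2^1  *  3^2*5^1*11^1 * 53^2 * 139^1 = -386546490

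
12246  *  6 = 73476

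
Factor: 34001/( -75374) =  - 2^(  -  1)*11^2*13^(-2)*223^( - 1)*281^1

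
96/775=96/775 = 0.12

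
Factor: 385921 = 101^1*3821^1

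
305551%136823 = 31905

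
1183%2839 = 1183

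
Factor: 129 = 3^1 * 43^1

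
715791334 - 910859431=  - 195068097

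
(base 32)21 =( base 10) 65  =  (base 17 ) 3e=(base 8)101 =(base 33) 1W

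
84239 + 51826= 136065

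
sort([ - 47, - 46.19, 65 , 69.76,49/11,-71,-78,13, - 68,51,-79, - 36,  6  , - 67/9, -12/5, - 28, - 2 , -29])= [ - 79, - 78,  -  71,-68, - 47,-46.19, - 36, -29,-28, - 67/9,-12/5, - 2,49/11,6, 13,51,65,69.76]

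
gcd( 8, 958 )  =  2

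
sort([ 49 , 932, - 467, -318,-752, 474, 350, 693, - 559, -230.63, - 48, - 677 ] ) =[ - 752,  -  677,  -  559, - 467, -318, - 230.63, - 48,  49,350, 474,  693, 932]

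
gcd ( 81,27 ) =27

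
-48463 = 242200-290663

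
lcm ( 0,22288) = 0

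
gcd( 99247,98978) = 1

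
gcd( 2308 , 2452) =4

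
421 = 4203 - 3782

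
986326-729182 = 257144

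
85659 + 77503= 163162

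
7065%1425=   1365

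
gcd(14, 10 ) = 2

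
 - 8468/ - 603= 14+26/603  =  14.04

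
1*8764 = 8764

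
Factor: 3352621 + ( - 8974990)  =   - 5622369 = -3^1*269^1*6967^1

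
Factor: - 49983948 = -2^2 * 3^2*7^1*198349^1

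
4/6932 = 1/1733 = 0.00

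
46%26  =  20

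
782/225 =782/225 = 3.48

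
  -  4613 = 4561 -9174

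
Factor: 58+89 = 147=3^1*7^2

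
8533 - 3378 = 5155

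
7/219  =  7/219= 0.03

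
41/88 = 41/88 = 0.47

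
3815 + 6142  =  9957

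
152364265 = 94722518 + 57641747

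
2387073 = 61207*39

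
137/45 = 3 + 2/45=3.04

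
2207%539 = 51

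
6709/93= 6709/93 = 72.14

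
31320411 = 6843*4577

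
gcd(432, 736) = 16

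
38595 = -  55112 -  - 93707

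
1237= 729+508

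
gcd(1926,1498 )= 214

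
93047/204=456 + 23/204 =456.11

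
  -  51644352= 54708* ( - 944) 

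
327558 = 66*4963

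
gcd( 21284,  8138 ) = 626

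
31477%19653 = 11824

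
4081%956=257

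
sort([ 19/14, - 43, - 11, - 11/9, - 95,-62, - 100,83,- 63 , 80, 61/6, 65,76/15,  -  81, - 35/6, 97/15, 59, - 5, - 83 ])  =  [-100,-95, - 83, - 81, - 63, - 62, - 43, -11 , - 35/6, - 5 ,- 11/9,19/14,76/15,97/15,61/6,  59,65, 80,83 ] 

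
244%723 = 244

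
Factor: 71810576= 2^4 * 19^1 * 236219^1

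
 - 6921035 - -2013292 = -4907743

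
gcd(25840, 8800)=80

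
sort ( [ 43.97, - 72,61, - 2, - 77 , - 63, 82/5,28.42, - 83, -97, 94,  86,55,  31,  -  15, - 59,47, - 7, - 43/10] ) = [ -97, - 83, - 77, - 72,-63,- 59, - 15, - 7,-43/10, - 2, 82/5,28.42,31, 43.97, 47, 55,61,86, 94]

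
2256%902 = 452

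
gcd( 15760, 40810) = 10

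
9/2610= 1/290= 0.00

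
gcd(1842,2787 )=3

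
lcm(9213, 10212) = 847596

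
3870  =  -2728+6598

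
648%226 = 196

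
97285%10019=7114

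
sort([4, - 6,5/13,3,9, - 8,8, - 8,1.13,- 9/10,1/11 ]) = [ - 8 , - 8, - 6, - 9/10, 1/11, 5/13,1.13, 3 , 4,8,9 ] 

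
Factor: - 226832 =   -  2^4 * 14177^1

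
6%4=2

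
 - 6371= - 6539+168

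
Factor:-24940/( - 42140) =29/49= 7^ ( - 2)*29^1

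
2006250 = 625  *3210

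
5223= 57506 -52283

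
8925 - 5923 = 3002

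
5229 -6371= -1142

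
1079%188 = 139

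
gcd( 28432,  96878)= 2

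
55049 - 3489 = 51560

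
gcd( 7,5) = 1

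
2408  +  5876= 8284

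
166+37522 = 37688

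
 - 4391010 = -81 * 54210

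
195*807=157365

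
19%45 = 19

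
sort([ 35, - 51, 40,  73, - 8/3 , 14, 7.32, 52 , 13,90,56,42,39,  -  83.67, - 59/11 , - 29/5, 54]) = [ -83.67, - 51, - 29/5,-59/11, -8/3,7.32, 13 , 14, 35 , 39,40,42,52,54,  56, 73, 90]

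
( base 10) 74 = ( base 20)3E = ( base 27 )2k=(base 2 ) 1001010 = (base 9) 82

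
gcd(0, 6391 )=6391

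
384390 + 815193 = 1199583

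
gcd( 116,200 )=4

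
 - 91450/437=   -  91450/437= -209.27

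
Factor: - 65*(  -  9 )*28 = 16380  =  2^2*3^2*5^1 *7^1 * 13^1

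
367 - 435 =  -68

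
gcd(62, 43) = 1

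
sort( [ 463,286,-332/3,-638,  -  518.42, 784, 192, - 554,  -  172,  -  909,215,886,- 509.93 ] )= [ - 909 , - 638, - 554,  -  518.42, - 509.93, - 172, - 332/3 , 192, 215,286,463, 784,886 ]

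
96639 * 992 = 95865888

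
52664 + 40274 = 92938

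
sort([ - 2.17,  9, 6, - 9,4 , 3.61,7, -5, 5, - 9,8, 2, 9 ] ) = [ - 9, - 9 , -5, - 2.17,2,3.61, 4, 5 , 6,7,8, 9, 9 ] 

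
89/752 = 89/752 = 0.12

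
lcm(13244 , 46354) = 92708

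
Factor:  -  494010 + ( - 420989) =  - 593^1*1543^1 = -914999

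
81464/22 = 3702 + 10/11 = 3702.91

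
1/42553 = 1/42553 = 0.00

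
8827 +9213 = 18040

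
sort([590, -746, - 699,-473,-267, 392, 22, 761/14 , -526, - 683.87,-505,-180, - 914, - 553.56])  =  [  -  914,-746, - 699, - 683.87,  -  553.56 , -526,-505, - 473, - 267 , - 180, 22,761/14,392 , 590] 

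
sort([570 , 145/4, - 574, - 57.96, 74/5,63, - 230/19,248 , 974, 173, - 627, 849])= [-627,-574, - 57.96, -230/19,74/5, 145/4 , 63,173,248 , 570,849,974 ]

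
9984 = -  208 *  (- 48 )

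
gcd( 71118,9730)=2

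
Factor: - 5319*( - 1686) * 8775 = 78692743350 = 2^1*3^7*5^2 * 13^1*197^1*281^1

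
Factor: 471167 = 457^1*1031^1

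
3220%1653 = 1567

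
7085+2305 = 9390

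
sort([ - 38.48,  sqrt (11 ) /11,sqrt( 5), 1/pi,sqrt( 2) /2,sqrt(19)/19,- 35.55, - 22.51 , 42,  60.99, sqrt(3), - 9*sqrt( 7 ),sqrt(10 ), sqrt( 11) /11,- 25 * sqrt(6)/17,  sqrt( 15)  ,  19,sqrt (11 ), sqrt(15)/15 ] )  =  [  -  38.48, - 35.55, - 9 * sqrt(7), - 22.51, - 25 * sqrt ( 6)/17,sqrt( 19)/19, sqrt( 15 )/15,  sqrt(11 )/11,sqrt(11 ) /11,1/pi,sqrt(2)/2,sqrt(3 ),  sqrt( 5),sqrt (10),  sqrt( 11 ),sqrt( 15),19,42, 60.99] 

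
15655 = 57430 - 41775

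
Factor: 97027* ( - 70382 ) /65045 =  - 6828954314/65045 = - 2^1*5^ ( - 1 )*7^1*13^1*83^1*167^1*2707^1 *13009^( - 1 )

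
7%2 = 1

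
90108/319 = 282 + 150/319 = 282.47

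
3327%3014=313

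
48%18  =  12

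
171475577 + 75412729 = 246888306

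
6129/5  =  6129/5=1225.80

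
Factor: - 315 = - 3^2*5^1*7^1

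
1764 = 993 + 771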